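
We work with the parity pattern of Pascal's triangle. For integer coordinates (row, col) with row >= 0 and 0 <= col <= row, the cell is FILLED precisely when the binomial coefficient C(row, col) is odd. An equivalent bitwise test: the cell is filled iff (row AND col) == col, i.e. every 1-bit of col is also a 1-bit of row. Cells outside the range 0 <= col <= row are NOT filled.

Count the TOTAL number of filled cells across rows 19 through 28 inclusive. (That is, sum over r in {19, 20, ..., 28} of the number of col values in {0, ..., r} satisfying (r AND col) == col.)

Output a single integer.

r19=10011 pc3: +8 =8
r20=10100 pc2: +4 =12
r21=10101 pc3: +8 =20
r22=10110 pc3: +8 =28
r23=10111 pc4: +16 =44
r24=11000 pc2: +4 =48
r25=11001 pc3: +8 =56
r26=11010 pc3: +8 =64
r27=11011 pc4: +16 =80
r28=11100 pc3: +8 =88

Answer: 88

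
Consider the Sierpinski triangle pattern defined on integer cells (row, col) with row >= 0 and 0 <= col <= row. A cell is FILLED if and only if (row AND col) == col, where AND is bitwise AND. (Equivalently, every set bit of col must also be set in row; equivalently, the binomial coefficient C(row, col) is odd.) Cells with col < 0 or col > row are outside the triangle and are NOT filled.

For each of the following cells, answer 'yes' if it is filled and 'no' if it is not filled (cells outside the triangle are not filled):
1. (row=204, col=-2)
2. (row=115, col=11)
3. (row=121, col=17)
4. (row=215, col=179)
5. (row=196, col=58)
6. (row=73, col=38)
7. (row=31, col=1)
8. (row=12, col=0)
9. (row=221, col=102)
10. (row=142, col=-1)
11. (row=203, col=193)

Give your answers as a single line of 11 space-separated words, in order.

Answer: no no yes no no no yes yes no no yes

Derivation:
(204,-2): col outside [0, 204] -> not filled
(115,11): row=0b1110011, col=0b1011, row AND col = 0b11 = 3; 3 != 11 -> empty
(121,17): row=0b1111001, col=0b10001, row AND col = 0b10001 = 17; 17 == 17 -> filled
(215,179): row=0b11010111, col=0b10110011, row AND col = 0b10010011 = 147; 147 != 179 -> empty
(196,58): row=0b11000100, col=0b111010, row AND col = 0b0 = 0; 0 != 58 -> empty
(73,38): row=0b1001001, col=0b100110, row AND col = 0b0 = 0; 0 != 38 -> empty
(31,1): row=0b11111, col=0b1, row AND col = 0b1 = 1; 1 == 1 -> filled
(12,0): row=0b1100, col=0b0, row AND col = 0b0 = 0; 0 == 0 -> filled
(221,102): row=0b11011101, col=0b1100110, row AND col = 0b1000100 = 68; 68 != 102 -> empty
(142,-1): col outside [0, 142] -> not filled
(203,193): row=0b11001011, col=0b11000001, row AND col = 0b11000001 = 193; 193 == 193 -> filled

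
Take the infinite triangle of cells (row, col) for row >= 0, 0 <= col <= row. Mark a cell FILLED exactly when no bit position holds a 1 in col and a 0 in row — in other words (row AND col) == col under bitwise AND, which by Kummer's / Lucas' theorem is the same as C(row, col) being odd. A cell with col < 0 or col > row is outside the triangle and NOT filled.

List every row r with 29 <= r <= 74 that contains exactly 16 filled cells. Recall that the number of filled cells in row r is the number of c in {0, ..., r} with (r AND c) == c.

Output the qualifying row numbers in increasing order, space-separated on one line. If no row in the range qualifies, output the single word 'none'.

Row r has 2^popcount(r) filled cells, so we need popcount(r) = log2(16) = 4.
Scan r = 29..74 and keep those with exactly 4 one-bits:
r=29=11101 popcount=4 -> KEEP
r=30=11110 popcount=4 -> KEEP
r=31=11111 popcount=5 -> skip
r=32=100000 popcount=1 -> skip
r=33=100001 popcount=2 -> skip
r=34=100010 popcount=2 -> skip
r=35=100011 popcount=3 -> skip
r=36=100100 popcount=2 -> skip
r=37=100101 popcount=3 -> skip
r=38=100110 popcount=3 -> skip
r=39=100111 popcount=4 -> KEEP
r=40=101000 popcount=2 -> skip
r=41=101001 popcount=3 -> skip
r=42=101010 popcount=3 -> skip
r=43=101011 popcount=4 -> KEEP
r=44=101100 popcount=3 -> skip
r=45=101101 popcount=4 -> KEEP
r=46=101110 popcount=4 -> KEEP
r=47=101111 popcount=5 -> skip
r=48=110000 popcount=2 -> skip
r=49=110001 popcount=3 -> skip
r=50=110010 popcount=3 -> skip
r=51=110011 popcount=4 -> KEEP
r=52=110100 popcount=3 -> skip
r=53=110101 popcount=4 -> KEEP
r=54=110110 popcount=4 -> KEEP
r=55=110111 popcount=5 -> skip
r=56=111000 popcount=3 -> skip
r=57=111001 popcount=4 -> KEEP
r=58=111010 popcount=4 -> KEEP
r=59=111011 popcount=5 -> skip
r=60=111100 popcount=4 -> KEEP
r=61=111101 popcount=5 -> skip
r=62=111110 popcount=5 -> skip
r=63=111111 popcount=6 -> skip
r=64=1000000 popcount=1 -> skip
r=65=1000001 popcount=2 -> skip
r=66=1000010 popcount=2 -> skip
r=67=1000011 popcount=3 -> skip
r=68=1000100 popcount=2 -> skip
r=69=1000101 popcount=3 -> skip
r=70=1000110 popcount=3 -> skip
r=71=1000111 popcount=4 -> KEEP
r=72=1001000 popcount=2 -> skip
r=73=1001001 popcount=3 -> skip
r=74=1001010 popcount=3 -> skip
Kept rows: 29 30 39 43 45 46 51 53 54 57 58 60 71

Answer: 29 30 39 43 45 46 51 53 54 57 58 60 71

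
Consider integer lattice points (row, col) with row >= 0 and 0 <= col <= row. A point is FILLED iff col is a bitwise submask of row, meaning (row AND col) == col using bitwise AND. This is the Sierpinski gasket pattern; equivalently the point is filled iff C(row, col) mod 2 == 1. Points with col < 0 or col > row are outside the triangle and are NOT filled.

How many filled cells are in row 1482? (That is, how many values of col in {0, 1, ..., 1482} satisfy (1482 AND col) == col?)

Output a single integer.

1482 in binary = 10111001010
popcount(1482) = number of 1-bits in 10111001010 = 6
A col c satisfies (1482 AND c) == c iff every set bit of c is also set in 1482; each of the 6 set bits of 1482 can independently be on or off in c.
count = 2^6 = 64

Answer: 64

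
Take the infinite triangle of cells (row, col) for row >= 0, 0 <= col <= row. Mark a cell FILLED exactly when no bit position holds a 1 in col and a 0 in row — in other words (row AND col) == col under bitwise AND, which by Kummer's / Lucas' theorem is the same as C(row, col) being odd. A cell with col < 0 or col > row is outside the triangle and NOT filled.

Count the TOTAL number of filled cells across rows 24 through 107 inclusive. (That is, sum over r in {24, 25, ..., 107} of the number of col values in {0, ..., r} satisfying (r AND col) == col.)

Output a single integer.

r24=11000 pc2: +4 =4
r25=11001 pc3: +8 =12
r26=11010 pc3: +8 =20
r27=11011 pc4: +16 =36
r28=11100 pc3: +8 =44
r29=11101 pc4: +16 =60
r30=11110 pc4: +16 =76
r31=11111 pc5: +32 =108
r32=100000 pc1: +2 =110
r33=100001 pc2: +4 =114
r34=100010 pc2: +4 =118
r35=100011 pc3: +8 =126
r36=100100 pc2: +4 =130
r37=100101 pc3: +8 =138
r38=100110 pc3: +8 =146
r39=100111 pc4: +16 =162
r40=101000 pc2: +4 =166
r41=101001 pc3: +8 =174
r42=101010 pc3: +8 =182
r43=101011 pc4: +16 =198
r44=101100 pc3: +8 =206
r45=101101 pc4: +16 =222
r46=101110 pc4: +16 =238
r47=101111 pc5: +32 =270
r48=110000 pc2: +4 =274
r49=110001 pc3: +8 =282
r50=110010 pc3: +8 =290
r51=110011 pc4: +16 =306
r52=110100 pc3: +8 =314
r53=110101 pc4: +16 =330
r54=110110 pc4: +16 =346
r55=110111 pc5: +32 =378
r56=111000 pc3: +8 =386
r57=111001 pc4: +16 =402
r58=111010 pc4: +16 =418
r59=111011 pc5: +32 =450
r60=111100 pc4: +16 =466
r61=111101 pc5: +32 =498
r62=111110 pc5: +32 =530
r63=111111 pc6: +64 =594
r64=1000000 pc1: +2 =596
r65=1000001 pc2: +4 =600
r66=1000010 pc2: +4 =604
r67=1000011 pc3: +8 =612
r68=1000100 pc2: +4 =616
r69=1000101 pc3: +8 =624
r70=1000110 pc3: +8 =632
r71=1000111 pc4: +16 =648
r72=1001000 pc2: +4 =652
r73=1001001 pc3: +8 =660
r74=1001010 pc3: +8 =668
r75=1001011 pc4: +16 =684
r76=1001100 pc3: +8 =692
r77=1001101 pc4: +16 =708
r78=1001110 pc4: +16 =724
r79=1001111 pc5: +32 =756
r80=1010000 pc2: +4 =760
r81=1010001 pc3: +8 =768
r82=1010010 pc3: +8 =776
r83=1010011 pc4: +16 =792
r84=1010100 pc3: +8 =800
r85=1010101 pc4: +16 =816
r86=1010110 pc4: +16 =832
r87=1010111 pc5: +32 =864
r88=1011000 pc3: +8 =872
r89=1011001 pc4: +16 =888
r90=1011010 pc4: +16 =904
r91=1011011 pc5: +32 =936
r92=1011100 pc4: +16 =952
r93=1011101 pc5: +32 =984
r94=1011110 pc5: +32 =1016
r95=1011111 pc6: +64 =1080
r96=1100000 pc2: +4 =1084
r97=1100001 pc3: +8 =1092
r98=1100010 pc3: +8 =1100
r99=1100011 pc4: +16 =1116
r100=1100100 pc3: +8 =1124
r101=1100101 pc4: +16 =1140
r102=1100110 pc4: +16 =1156
r103=1100111 pc5: +32 =1188
r104=1101000 pc3: +8 =1196
r105=1101001 pc4: +16 =1212
r106=1101010 pc4: +16 =1228
r107=1101011 pc5: +32 =1260

Answer: 1260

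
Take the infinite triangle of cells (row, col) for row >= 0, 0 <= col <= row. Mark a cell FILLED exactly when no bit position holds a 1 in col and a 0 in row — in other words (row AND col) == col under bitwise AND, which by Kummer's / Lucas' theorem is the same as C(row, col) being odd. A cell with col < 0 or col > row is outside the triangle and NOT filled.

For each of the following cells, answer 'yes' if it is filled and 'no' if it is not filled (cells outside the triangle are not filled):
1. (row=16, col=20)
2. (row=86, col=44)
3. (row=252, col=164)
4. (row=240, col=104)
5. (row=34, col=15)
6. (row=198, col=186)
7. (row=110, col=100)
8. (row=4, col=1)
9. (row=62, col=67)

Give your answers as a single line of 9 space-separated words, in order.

Answer: no no yes no no no yes no no

Derivation:
(16,20): col outside [0, 16] -> not filled
(86,44): row=0b1010110, col=0b101100, row AND col = 0b100 = 4; 4 != 44 -> empty
(252,164): row=0b11111100, col=0b10100100, row AND col = 0b10100100 = 164; 164 == 164 -> filled
(240,104): row=0b11110000, col=0b1101000, row AND col = 0b1100000 = 96; 96 != 104 -> empty
(34,15): row=0b100010, col=0b1111, row AND col = 0b10 = 2; 2 != 15 -> empty
(198,186): row=0b11000110, col=0b10111010, row AND col = 0b10000010 = 130; 130 != 186 -> empty
(110,100): row=0b1101110, col=0b1100100, row AND col = 0b1100100 = 100; 100 == 100 -> filled
(4,1): row=0b100, col=0b1, row AND col = 0b0 = 0; 0 != 1 -> empty
(62,67): col outside [0, 62] -> not filled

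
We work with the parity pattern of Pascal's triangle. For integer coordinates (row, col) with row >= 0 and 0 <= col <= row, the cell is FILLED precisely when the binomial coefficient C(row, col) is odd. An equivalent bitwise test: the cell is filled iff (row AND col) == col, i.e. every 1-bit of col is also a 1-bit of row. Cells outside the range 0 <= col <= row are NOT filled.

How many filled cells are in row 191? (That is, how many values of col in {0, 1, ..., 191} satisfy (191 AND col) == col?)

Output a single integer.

Answer: 128

Derivation:
191 in binary = 10111111
popcount(191) = number of 1-bits in 10111111 = 7
A col c satisfies (191 AND c) == c iff every set bit of c is also set in 191; each of the 7 set bits of 191 can independently be on or off in c.
count = 2^7 = 128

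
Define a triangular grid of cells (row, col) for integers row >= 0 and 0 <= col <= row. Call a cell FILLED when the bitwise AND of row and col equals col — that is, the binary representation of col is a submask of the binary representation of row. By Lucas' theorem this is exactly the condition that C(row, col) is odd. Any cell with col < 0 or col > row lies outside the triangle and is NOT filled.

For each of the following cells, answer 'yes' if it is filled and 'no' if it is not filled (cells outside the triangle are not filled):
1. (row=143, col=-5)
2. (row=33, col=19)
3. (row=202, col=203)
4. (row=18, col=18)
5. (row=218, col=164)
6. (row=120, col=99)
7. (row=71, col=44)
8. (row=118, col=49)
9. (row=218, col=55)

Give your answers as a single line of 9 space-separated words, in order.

Answer: no no no yes no no no no no

Derivation:
(143,-5): col outside [0, 143] -> not filled
(33,19): row=0b100001, col=0b10011, row AND col = 0b1 = 1; 1 != 19 -> empty
(202,203): col outside [0, 202] -> not filled
(18,18): row=0b10010, col=0b10010, row AND col = 0b10010 = 18; 18 == 18 -> filled
(218,164): row=0b11011010, col=0b10100100, row AND col = 0b10000000 = 128; 128 != 164 -> empty
(120,99): row=0b1111000, col=0b1100011, row AND col = 0b1100000 = 96; 96 != 99 -> empty
(71,44): row=0b1000111, col=0b101100, row AND col = 0b100 = 4; 4 != 44 -> empty
(118,49): row=0b1110110, col=0b110001, row AND col = 0b110000 = 48; 48 != 49 -> empty
(218,55): row=0b11011010, col=0b110111, row AND col = 0b10010 = 18; 18 != 55 -> empty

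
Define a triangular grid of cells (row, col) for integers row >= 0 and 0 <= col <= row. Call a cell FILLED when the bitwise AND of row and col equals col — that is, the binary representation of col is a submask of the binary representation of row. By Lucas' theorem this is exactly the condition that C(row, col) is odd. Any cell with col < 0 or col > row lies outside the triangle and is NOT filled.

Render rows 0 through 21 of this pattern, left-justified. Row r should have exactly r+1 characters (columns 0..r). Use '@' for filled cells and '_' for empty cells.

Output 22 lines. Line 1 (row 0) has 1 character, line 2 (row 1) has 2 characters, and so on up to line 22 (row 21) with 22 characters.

r0=0: @
r1=1: @@
r2=10: @_@
r3=11: @@@@
r4=100: @___@
r5=101: @@__@@
r6=110: @_@_@_@
r7=111: @@@@@@@@
r8=1000: @_______@
r9=1001: @@______@@
r10=1010: @_@_____@_@
r11=1011: @@@@____@@@@
r12=1100: @___@___@___@
r13=1101: @@__@@__@@__@@
r14=1110: @_@_@_@_@_@_@_@
r15=1111: @@@@@@@@@@@@@@@@
r16=10000: @_______________@
r17=10001: @@______________@@
r18=10010: @_@_____________@_@
r19=10011: @@@@____________@@@@
r20=10100: @___@___________@___@
r21=10101: @@__@@__________@@__@@

Answer: @
@@
@_@
@@@@
@___@
@@__@@
@_@_@_@
@@@@@@@@
@_______@
@@______@@
@_@_____@_@
@@@@____@@@@
@___@___@___@
@@__@@__@@__@@
@_@_@_@_@_@_@_@
@@@@@@@@@@@@@@@@
@_______________@
@@______________@@
@_@_____________@_@
@@@@____________@@@@
@___@___________@___@
@@__@@__________@@__@@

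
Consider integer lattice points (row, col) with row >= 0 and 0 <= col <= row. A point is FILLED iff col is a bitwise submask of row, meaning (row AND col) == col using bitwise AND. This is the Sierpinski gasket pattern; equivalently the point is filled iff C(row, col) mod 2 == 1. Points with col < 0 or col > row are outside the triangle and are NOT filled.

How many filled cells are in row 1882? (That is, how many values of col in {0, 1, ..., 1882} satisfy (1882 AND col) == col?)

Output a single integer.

Answer: 128

Derivation:
1882 in binary = 11101011010
popcount(1882) = number of 1-bits in 11101011010 = 7
A col c satisfies (1882 AND c) == c iff every set bit of c is also set in 1882; each of the 7 set bits of 1882 can independently be on or off in c.
count = 2^7 = 128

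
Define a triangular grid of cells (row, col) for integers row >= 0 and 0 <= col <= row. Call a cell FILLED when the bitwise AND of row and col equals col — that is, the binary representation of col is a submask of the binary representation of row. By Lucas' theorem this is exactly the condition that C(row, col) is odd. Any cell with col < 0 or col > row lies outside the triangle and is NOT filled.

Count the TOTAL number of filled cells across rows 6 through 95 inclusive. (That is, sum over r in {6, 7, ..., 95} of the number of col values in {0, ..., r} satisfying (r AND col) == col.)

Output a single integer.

Answer: 1200

Derivation:
r6=110 pc2: +4 =4
r7=111 pc3: +8 =12
r8=1000 pc1: +2 =14
r9=1001 pc2: +4 =18
r10=1010 pc2: +4 =22
r11=1011 pc3: +8 =30
r12=1100 pc2: +4 =34
r13=1101 pc3: +8 =42
r14=1110 pc3: +8 =50
r15=1111 pc4: +16 =66
r16=10000 pc1: +2 =68
r17=10001 pc2: +4 =72
r18=10010 pc2: +4 =76
r19=10011 pc3: +8 =84
r20=10100 pc2: +4 =88
r21=10101 pc3: +8 =96
r22=10110 pc3: +8 =104
r23=10111 pc4: +16 =120
r24=11000 pc2: +4 =124
r25=11001 pc3: +8 =132
r26=11010 pc3: +8 =140
r27=11011 pc4: +16 =156
r28=11100 pc3: +8 =164
r29=11101 pc4: +16 =180
r30=11110 pc4: +16 =196
r31=11111 pc5: +32 =228
r32=100000 pc1: +2 =230
r33=100001 pc2: +4 =234
r34=100010 pc2: +4 =238
r35=100011 pc3: +8 =246
r36=100100 pc2: +4 =250
r37=100101 pc3: +8 =258
r38=100110 pc3: +8 =266
r39=100111 pc4: +16 =282
r40=101000 pc2: +4 =286
r41=101001 pc3: +8 =294
r42=101010 pc3: +8 =302
r43=101011 pc4: +16 =318
r44=101100 pc3: +8 =326
r45=101101 pc4: +16 =342
r46=101110 pc4: +16 =358
r47=101111 pc5: +32 =390
r48=110000 pc2: +4 =394
r49=110001 pc3: +8 =402
r50=110010 pc3: +8 =410
r51=110011 pc4: +16 =426
r52=110100 pc3: +8 =434
r53=110101 pc4: +16 =450
r54=110110 pc4: +16 =466
r55=110111 pc5: +32 =498
r56=111000 pc3: +8 =506
r57=111001 pc4: +16 =522
r58=111010 pc4: +16 =538
r59=111011 pc5: +32 =570
r60=111100 pc4: +16 =586
r61=111101 pc5: +32 =618
r62=111110 pc5: +32 =650
r63=111111 pc6: +64 =714
r64=1000000 pc1: +2 =716
r65=1000001 pc2: +4 =720
r66=1000010 pc2: +4 =724
r67=1000011 pc3: +8 =732
r68=1000100 pc2: +4 =736
r69=1000101 pc3: +8 =744
r70=1000110 pc3: +8 =752
r71=1000111 pc4: +16 =768
r72=1001000 pc2: +4 =772
r73=1001001 pc3: +8 =780
r74=1001010 pc3: +8 =788
r75=1001011 pc4: +16 =804
r76=1001100 pc3: +8 =812
r77=1001101 pc4: +16 =828
r78=1001110 pc4: +16 =844
r79=1001111 pc5: +32 =876
r80=1010000 pc2: +4 =880
r81=1010001 pc3: +8 =888
r82=1010010 pc3: +8 =896
r83=1010011 pc4: +16 =912
r84=1010100 pc3: +8 =920
r85=1010101 pc4: +16 =936
r86=1010110 pc4: +16 =952
r87=1010111 pc5: +32 =984
r88=1011000 pc3: +8 =992
r89=1011001 pc4: +16 =1008
r90=1011010 pc4: +16 =1024
r91=1011011 pc5: +32 =1056
r92=1011100 pc4: +16 =1072
r93=1011101 pc5: +32 =1104
r94=1011110 pc5: +32 =1136
r95=1011111 pc6: +64 =1200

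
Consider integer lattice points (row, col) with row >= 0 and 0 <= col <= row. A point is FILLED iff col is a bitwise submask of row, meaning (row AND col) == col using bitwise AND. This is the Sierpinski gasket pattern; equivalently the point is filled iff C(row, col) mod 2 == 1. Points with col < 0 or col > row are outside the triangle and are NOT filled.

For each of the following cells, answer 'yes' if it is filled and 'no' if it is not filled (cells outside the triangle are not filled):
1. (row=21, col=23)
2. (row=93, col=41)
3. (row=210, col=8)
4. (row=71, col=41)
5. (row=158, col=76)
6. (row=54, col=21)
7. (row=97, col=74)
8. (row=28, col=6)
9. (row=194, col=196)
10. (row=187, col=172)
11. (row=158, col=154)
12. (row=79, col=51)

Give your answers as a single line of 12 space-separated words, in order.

(21,23): col outside [0, 21] -> not filled
(93,41): row=0b1011101, col=0b101001, row AND col = 0b1001 = 9; 9 != 41 -> empty
(210,8): row=0b11010010, col=0b1000, row AND col = 0b0 = 0; 0 != 8 -> empty
(71,41): row=0b1000111, col=0b101001, row AND col = 0b1 = 1; 1 != 41 -> empty
(158,76): row=0b10011110, col=0b1001100, row AND col = 0b1100 = 12; 12 != 76 -> empty
(54,21): row=0b110110, col=0b10101, row AND col = 0b10100 = 20; 20 != 21 -> empty
(97,74): row=0b1100001, col=0b1001010, row AND col = 0b1000000 = 64; 64 != 74 -> empty
(28,6): row=0b11100, col=0b110, row AND col = 0b100 = 4; 4 != 6 -> empty
(194,196): col outside [0, 194] -> not filled
(187,172): row=0b10111011, col=0b10101100, row AND col = 0b10101000 = 168; 168 != 172 -> empty
(158,154): row=0b10011110, col=0b10011010, row AND col = 0b10011010 = 154; 154 == 154 -> filled
(79,51): row=0b1001111, col=0b110011, row AND col = 0b11 = 3; 3 != 51 -> empty

Answer: no no no no no no no no no no yes no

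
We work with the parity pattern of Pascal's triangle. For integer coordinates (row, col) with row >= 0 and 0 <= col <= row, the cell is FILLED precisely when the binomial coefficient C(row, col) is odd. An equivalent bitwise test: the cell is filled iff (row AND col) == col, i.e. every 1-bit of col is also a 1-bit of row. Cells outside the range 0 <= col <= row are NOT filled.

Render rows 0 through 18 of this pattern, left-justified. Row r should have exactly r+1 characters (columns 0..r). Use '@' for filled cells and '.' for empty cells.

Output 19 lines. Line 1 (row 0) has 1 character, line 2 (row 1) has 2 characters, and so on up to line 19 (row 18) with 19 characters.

Answer: @
@@
@.@
@@@@
@...@
@@..@@
@.@.@.@
@@@@@@@@
@.......@
@@......@@
@.@.....@.@
@@@@....@@@@
@...@...@...@
@@..@@..@@..@@
@.@.@.@.@.@.@.@
@@@@@@@@@@@@@@@@
@...............@
@@..............@@
@.@.............@.@

Derivation:
r0=0: @
r1=1: @@
r2=10: @.@
r3=11: @@@@
r4=100: @...@
r5=101: @@..@@
r6=110: @.@.@.@
r7=111: @@@@@@@@
r8=1000: @.......@
r9=1001: @@......@@
r10=1010: @.@.....@.@
r11=1011: @@@@....@@@@
r12=1100: @...@...@...@
r13=1101: @@..@@..@@..@@
r14=1110: @.@.@.@.@.@.@.@
r15=1111: @@@@@@@@@@@@@@@@
r16=10000: @...............@
r17=10001: @@..............@@
r18=10010: @.@.............@.@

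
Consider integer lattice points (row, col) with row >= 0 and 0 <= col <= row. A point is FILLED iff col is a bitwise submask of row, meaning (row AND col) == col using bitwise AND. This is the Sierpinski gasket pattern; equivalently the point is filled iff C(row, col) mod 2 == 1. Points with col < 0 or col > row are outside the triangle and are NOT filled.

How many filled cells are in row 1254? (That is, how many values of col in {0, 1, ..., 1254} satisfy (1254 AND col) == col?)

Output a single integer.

Answer: 64

Derivation:
1254 in binary = 10011100110
popcount(1254) = number of 1-bits in 10011100110 = 6
A col c satisfies (1254 AND c) == c iff every set bit of c is also set in 1254; each of the 6 set bits of 1254 can independently be on or off in c.
count = 2^6 = 64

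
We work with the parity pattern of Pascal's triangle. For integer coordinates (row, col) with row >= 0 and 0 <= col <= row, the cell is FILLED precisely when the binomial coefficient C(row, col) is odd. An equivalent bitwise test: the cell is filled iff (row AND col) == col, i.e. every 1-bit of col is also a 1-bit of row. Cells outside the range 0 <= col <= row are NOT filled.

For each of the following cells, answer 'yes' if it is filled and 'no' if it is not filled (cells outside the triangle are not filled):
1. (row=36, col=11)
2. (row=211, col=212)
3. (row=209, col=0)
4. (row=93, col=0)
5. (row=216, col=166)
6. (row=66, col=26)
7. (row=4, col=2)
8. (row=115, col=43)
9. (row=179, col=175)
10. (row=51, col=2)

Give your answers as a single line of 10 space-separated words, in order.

Answer: no no yes yes no no no no no yes

Derivation:
(36,11): row=0b100100, col=0b1011, row AND col = 0b0 = 0; 0 != 11 -> empty
(211,212): col outside [0, 211] -> not filled
(209,0): row=0b11010001, col=0b0, row AND col = 0b0 = 0; 0 == 0 -> filled
(93,0): row=0b1011101, col=0b0, row AND col = 0b0 = 0; 0 == 0 -> filled
(216,166): row=0b11011000, col=0b10100110, row AND col = 0b10000000 = 128; 128 != 166 -> empty
(66,26): row=0b1000010, col=0b11010, row AND col = 0b10 = 2; 2 != 26 -> empty
(4,2): row=0b100, col=0b10, row AND col = 0b0 = 0; 0 != 2 -> empty
(115,43): row=0b1110011, col=0b101011, row AND col = 0b100011 = 35; 35 != 43 -> empty
(179,175): row=0b10110011, col=0b10101111, row AND col = 0b10100011 = 163; 163 != 175 -> empty
(51,2): row=0b110011, col=0b10, row AND col = 0b10 = 2; 2 == 2 -> filled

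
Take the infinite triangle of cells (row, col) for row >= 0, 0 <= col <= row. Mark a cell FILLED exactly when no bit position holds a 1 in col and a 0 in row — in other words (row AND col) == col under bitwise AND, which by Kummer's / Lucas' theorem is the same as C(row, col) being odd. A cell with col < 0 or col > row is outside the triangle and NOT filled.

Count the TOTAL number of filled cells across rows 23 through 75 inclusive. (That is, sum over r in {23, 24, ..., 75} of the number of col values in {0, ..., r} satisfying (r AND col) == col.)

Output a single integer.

Answer: 700

Derivation:
r23=10111 pc4: +16 =16
r24=11000 pc2: +4 =20
r25=11001 pc3: +8 =28
r26=11010 pc3: +8 =36
r27=11011 pc4: +16 =52
r28=11100 pc3: +8 =60
r29=11101 pc4: +16 =76
r30=11110 pc4: +16 =92
r31=11111 pc5: +32 =124
r32=100000 pc1: +2 =126
r33=100001 pc2: +4 =130
r34=100010 pc2: +4 =134
r35=100011 pc3: +8 =142
r36=100100 pc2: +4 =146
r37=100101 pc3: +8 =154
r38=100110 pc3: +8 =162
r39=100111 pc4: +16 =178
r40=101000 pc2: +4 =182
r41=101001 pc3: +8 =190
r42=101010 pc3: +8 =198
r43=101011 pc4: +16 =214
r44=101100 pc3: +8 =222
r45=101101 pc4: +16 =238
r46=101110 pc4: +16 =254
r47=101111 pc5: +32 =286
r48=110000 pc2: +4 =290
r49=110001 pc3: +8 =298
r50=110010 pc3: +8 =306
r51=110011 pc4: +16 =322
r52=110100 pc3: +8 =330
r53=110101 pc4: +16 =346
r54=110110 pc4: +16 =362
r55=110111 pc5: +32 =394
r56=111000 pc3: +8 =402
r57=111001 pc4: +16 =418
r58=111010 pc4: +16 =434
r59=111011 pc5: +32 =466
r60=111100 pc4: +16 =482
r61=111101 pc5: +32 =514
r62=111110 pc5: +32 =546
r63=111111 pc6: +64 =610
r64=1000000 pc1: +2 =612
r65=1000001 pc2: +4 =616
r66=1000010 pc2: +4 =620
r67=1000011 pc3: +8 =628
r68=1000100 pc2: +4 =632
r69=1000101 pc3: +8 =640
r70=1000110 pc3: +8 =648
r71=1000111 pc4: +16 =664
r72=1001000 pc2: +4 =668
r73=1001001 pc3: +8 =676
r74=1001010 pc3: +8 =684
r75=1001011 pc4: +16 =700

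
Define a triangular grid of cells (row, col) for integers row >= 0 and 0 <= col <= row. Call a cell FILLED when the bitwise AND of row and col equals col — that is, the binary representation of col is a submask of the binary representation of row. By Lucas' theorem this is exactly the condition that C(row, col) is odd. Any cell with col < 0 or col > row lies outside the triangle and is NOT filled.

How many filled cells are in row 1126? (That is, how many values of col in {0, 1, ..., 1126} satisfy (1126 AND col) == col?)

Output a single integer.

1126 in binary = 10001100110
popcount(1126) = number of 1-bits in 10001100110 = 5
A col c satisfies (1126 AND c) == c iff every set bit of c is also set in 1126; each of the 5 set bits of 1126 can independently be on or off in c.
count = 2^5 = 32

Answer: 32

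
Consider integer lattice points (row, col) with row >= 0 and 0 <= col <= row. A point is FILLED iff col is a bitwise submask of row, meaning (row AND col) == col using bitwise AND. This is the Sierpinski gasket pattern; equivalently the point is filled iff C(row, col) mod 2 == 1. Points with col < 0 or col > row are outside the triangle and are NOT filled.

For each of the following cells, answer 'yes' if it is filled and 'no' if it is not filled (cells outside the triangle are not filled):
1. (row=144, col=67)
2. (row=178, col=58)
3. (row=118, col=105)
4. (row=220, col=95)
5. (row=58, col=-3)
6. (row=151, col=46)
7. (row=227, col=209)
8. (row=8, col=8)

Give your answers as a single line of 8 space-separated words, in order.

Answer: no no no no no no no yes

Derivation:
(144,67): row=0b10010000, col=0b1000011, row AND col = 0b0 = 0; 0 != 67 -> empty
(178,58): row=0b10110010, col=0b111010, row AND col = 0b110010 = 50; 50 != 58 -> empty
(118,105): row=0b1110110, col=0b1101001, row AND col = 0b1100000 = 96; 96 != 105 -> empty
(220,95): row=0b11011100, col=0b1011111, row AND col = 0b1011100 = 92; 92 != 95 -> empty
(58,-3): col outside [0, 58] -> not filled
(151,46): row=0b10010111, col=0b101110, row AND col = 0b110 = 6; 6 != 46 -> empty
(227,209): row=0b11100011, col=0b11010001, row AND col = 0b11000001 = 193; 193 != 209 -> empty
(8,8): row=0b1000, col=0b1000, row AND col = 0b1000 = 8; 8 == 8 -> filled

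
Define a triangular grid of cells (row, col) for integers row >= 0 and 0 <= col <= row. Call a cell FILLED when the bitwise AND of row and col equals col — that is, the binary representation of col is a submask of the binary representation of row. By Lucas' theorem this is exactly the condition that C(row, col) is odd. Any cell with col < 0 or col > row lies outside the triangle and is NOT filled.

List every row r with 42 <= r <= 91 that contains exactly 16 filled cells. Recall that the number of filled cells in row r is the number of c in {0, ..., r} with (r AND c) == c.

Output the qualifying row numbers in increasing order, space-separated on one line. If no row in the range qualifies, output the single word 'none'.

Row r has 2^popcount(r) filled cells, so we need popcount(r) = log2(16) = 4.
Scan r = 42..91 and keep those with exactly 4 one-bits:
r=42=101010 popcount=3 -> skip
r=43=101011 popcount=4 -> KEEP
r=44=101100 popcount=3 -> skip
r=45=101101 popcount=4 -> KEEP
r=46=101110 popcount=4 -> KEEP
r=47=101111 popcount=5 -> skip
r=48=110000 popcount=2 -> skip
r=49=110001 popcount=3 -> skip
r=50=110010 popcount=3 -> skip
r=51=110011 popcount=4 -> KEEP
r=52=110100 popcount=3 -> skip
r=53=110101 popcount=4 -> KEEP
r=54=110110 popcount=4 -> KEEP
r=55=110111 popcount=5 -> skip
r=56=111000 popcount=3 -> skip
r=57=111001 popcount=4 -> KEEP
r=58=111010 popcount=4 -> KEEP
r=59=111011 popcount=5 -> skip
r=60=111100 popcount=4 -> KEEP
r=61=111101 popcount=5 -> skip
r=62=111110 popcount=5 -> skip
r=63=111111 popcount=6 -> skip
r=64=1000000 popcount=1 -> skip
r=65=1000001 popcount=2 -> skip
r=66=1000010 popcount=2 -> skip
r=67=1000011 popcount=3 -> skip
r=68=1000100 popcount=2 -> skip
r=69=1000101 popcount=3 -> skip
r=70=1000110 popcount=3 -> skip
r=71=1000111 popcount=4 -> KEEP
r=72=1001000 popcount=2 -> skip
r=73=1001001 popcount=3 -> skip
r=74=1001010 popcount=3 -> skip
r=75=1001011 popcount=4 -> KEEP
r=76=1001100 popcount=3 -> skip
r=77=1001101 popcount=4 -> KEEP
r=78=1001110 popcount=4 -> KEEP
r=79=1001111 popcount=5 -> skip
r=80=1010000 popcount=2 -> skip
r=81=1010001 popcount=3 -> skip
r=82=1010010 popcount=3 -> skip
r=83=1010011 popcount=4 -> KEEP
r=84=1010100 popcount=3 -> skip
r=85=1010101 popcount=4 -> KEEP
r=86=1010110 popcount=4 -> KEEP
r=87=1010111 popcount=5 -> skip
r=88=1011000 popcount=3 -> skip
r=89=1011001 popcount=4 -> KEEP
r=90=1011010 popcount=4 -> KEEP
r=91=1011011 popcount=5 -> skip
Kept rows: 43 45 46 51 53 54 57 58 60 71 75 77 78 83 85 86 89 90

Answer: 43 45 46 51 53 54 57 58 60 71 75 77 78 83 85 86 89 90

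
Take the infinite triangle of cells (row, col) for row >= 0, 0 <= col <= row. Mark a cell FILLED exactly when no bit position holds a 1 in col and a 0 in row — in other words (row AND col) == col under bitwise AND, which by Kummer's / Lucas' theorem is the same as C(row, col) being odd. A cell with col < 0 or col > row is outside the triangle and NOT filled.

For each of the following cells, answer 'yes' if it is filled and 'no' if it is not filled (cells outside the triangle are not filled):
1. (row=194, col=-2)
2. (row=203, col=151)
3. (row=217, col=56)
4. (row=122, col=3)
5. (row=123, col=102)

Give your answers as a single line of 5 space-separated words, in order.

(194,-2): col outside [0, 194] -> not filled
(203,151): row=0b11001011, col=0b10010111, row AND col = 0b10000011 = 131; 131 != 151 -> empty
(217,56): row=0b11011001, col=0b111000, row AND col = 0b11000 = 24; 24 != 56 -> empty
(122,3): row=0b1111010, col=0b11, row AND col = 0b10 = 2; 2 != 3 -> empty
(123,102): row=0b1111011, col=0b1100110, row AND col = 0b1100010 = 98; 98 != 102 -> empty

Answer: no no no no no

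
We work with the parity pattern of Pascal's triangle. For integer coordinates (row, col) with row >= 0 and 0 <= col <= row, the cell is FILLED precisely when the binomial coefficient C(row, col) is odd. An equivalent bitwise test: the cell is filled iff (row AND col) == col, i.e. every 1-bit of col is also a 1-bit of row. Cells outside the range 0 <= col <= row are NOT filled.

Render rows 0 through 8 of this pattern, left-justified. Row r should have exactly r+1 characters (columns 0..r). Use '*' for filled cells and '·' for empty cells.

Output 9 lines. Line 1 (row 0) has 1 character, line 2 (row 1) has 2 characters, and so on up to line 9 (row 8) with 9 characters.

r0=0: *
r1=1: **
r2=10: *·*
r3=11: ****
r4=100: *···*
r5=101: **··**
r6=110: *·*·*·*
r7=111: ********
r8=1000: *·······*

Answer: *
**
*·*
****
*···*
**··**
*·*·*·*
********
*·······*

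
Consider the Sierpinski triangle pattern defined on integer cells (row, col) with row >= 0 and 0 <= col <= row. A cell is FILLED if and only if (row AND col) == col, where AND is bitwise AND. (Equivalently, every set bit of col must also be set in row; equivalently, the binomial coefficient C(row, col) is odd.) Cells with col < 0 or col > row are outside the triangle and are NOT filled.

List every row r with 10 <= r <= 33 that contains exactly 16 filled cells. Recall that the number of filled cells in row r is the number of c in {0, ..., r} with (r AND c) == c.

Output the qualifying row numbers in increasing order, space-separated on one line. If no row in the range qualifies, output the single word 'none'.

Answer: 15 23 27 29 30

Derivation:
Row r has 2^popcount(r) filled cells, so we need popcount(r) = log2(16) = 4.
Scan r = 10..33 and keep those with exactly 4 one-bits:
r=10=1010 popcount=2 -> skip
r=11=1011 popcount=3 -> skip
r=12=1100 popcount=2 -> skip
r=13=1101 popcount=3 -> skip
r=14=1110 popcount=3 -> skip
r=15=1111 popcount=4 -> KEEP
r=16=10000 popcount=1 -> skip
r=17=10001 popcount=2 -> skip
r=18=10010 popcount=2 -> skip
r=19=10011 popcount=3 -> skip
r=20=10100 popcount=2 -> skip
r=21=10101 popcount=3 -> skip
r=22=10110 popcount=3 -> skip
r=23=10111 popcount=4 -> KEEP
r=24=11000 popcount=2 -> skip
r=25=11001 popcount=3 -> skip
r=26=11010 popcount=3 -> skip
r=27=11011 popcount=4 -> KEEP
r=28=11100 popcount=3 -> skip
r=29=11101 popcount=4 -> KEEP
r=30=11110 popcount=4 -> KEEP
r=31=11111 popcount=5 -> skip
r=32=100000 popcount=1 -> skip
r=33=100001 popcount=2 -> skip
Kept rows: 15 23 27 29 30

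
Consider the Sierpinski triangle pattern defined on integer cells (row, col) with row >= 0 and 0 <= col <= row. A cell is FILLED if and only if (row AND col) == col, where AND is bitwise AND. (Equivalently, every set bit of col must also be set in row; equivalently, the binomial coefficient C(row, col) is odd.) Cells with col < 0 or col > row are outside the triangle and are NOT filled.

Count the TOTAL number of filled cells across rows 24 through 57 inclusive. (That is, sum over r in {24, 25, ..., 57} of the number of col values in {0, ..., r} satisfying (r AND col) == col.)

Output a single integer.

Answer: 402

Derivation:
r24=11000 pc2: +4 =4
r25=11001 pc3: +8 =12
r26=11010 pc3: +8 =20
r27=11011 pc4: +16 =36
r28=11100 pc3: +8 =44
r29=11101 pc4: +16 =60
r30=11110 pc4: +16 =76
r31=11111 pc5: +32 =108
r32=100000 pc1: +2 =110
r33=100001 pc2: +4 =114
r34=100010 pc2: +4 =118
r35=100011 pc3: +8 =126
r36=100100 pc2: +4 =130
r37=100101 pc3: +8 =138
r38=100110 pc3: +8 =146
r39=100111 pc4: +16 =162
r40=101000 pc2: +4 =166
r41=101001 pc3: +8 =174
r42=101010 pc3: +8 =182
r43=101011 pc4: +16 =198
r44=101100 pc3: +8 =206
r45=101101 pc4: +16 =222
r46=101110 pc4: +16 =238
r47=101111 pc5: +32 =270
r48=110000 pc2: +4 =274
r49=110001 pc3: +8 =282
r50=110010 pc3: +8 =290
r51=110011 pc4: +16 =306
r52=110100 pc3: +8 =314
r53=110101 pc4: +16 =330
r54=110110 pc4: +16 =346
r55=110111 pc5: +32 =378
r56=111000 pc3: +8 =386
r57=111001 pc4: +16 =402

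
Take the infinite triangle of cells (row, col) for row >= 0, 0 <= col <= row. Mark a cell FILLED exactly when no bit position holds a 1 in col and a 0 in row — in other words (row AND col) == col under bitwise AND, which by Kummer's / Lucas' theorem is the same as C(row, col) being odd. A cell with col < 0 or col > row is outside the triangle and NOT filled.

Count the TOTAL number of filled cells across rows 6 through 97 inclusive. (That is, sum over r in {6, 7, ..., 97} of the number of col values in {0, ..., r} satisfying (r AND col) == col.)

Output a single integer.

Answer: 1212

Derivation:
r6=110 pc2: +4 =4
r7=111 pc3: +8 =12
r8=1000 pc1: +2 =14
r9=1001 pc2: +4 =18
r10=1010 pc2: +4 =22
r11=1011 pc3: +8 =30
r12=1100 pc2: +4 =34
r13=1101 pc3: +8 =42
r14=1110 pc3: +8 =50
r15=1111 pc4: +16 =66
r16=10000 pc1: +2 =68
r17=10001 pc2: +4 =72
r18=10010 pc2: +4 =76
r19=10011 pc3: +8 =84
r20=10100 pc2: +4 =88
r21=10101 pc3: +8 =96
r22=10110 pc3: +8 =104
r23=10111 pc4: +16 =120
r24=11000 pc2: +4 =124
r25=11001 pc3: +8 =132
r26=11010 pc3: +8 =140
r27=11011 pc4: +16 =156
r28=11100 pc3: +8 =164
r29=11101 pc4: +16 =180
r30=11110 pc4: +16 =196
r31=11111 pc5: +32 =228
r32=100000 pc1: +2 =230
r33=100001 pc2: +4 =234
r34=100010 pc2: +4 =238
r35=100011 pc3: +8 =246
r36=100100 pc2: +4 =250
r37=100101 pc3: +8 =258
r38=100110 pc3: +8 =266
r39=100111 pc4: +16 =282
r40=101000 pc2: +4 =286
r41=101001 pc3: +8 =294
r42=101010 pc3: +8 =302
r43=101011 pc4: +16 =318
r44=101100 pc3: +8 =326
r45=101101 pc4: +16 =342
r46=101110 pc4: +16 =358
r47=101111 pc5: +32 =390
r48=110000 pc2: +4 =394
r49=110001 pc3: +8 =402
r50=110010 pc3: +8 =410
r51=110011 pc4: +16 =426
r52=110100 pc3: +8 =434
r53=110101 pc4: +16 =450
r54=110110 pc4: +16 =466
r55=110111 pc5: +32 =498
r56=111000 pc3: +8 =506
r57=111001 pc4: +16 =522
r58=111010 pc4: +16 =538
r59=111011 pc5: +32 =570
r60=111100 pc4: +16 =586
r61=111101 pc5: +32 =618
r62=111110 pc5: +32 =650
r63=111111 pc6: +64 =714
r64=1000000 pc1: +2 =716
r65=1000001 pc2: +4 =720
r66=1000010 pc2: +4 =724
r67=1000011 pc3: +8 =732
r68=1000100 pc2: +4 =736
r69=1000101 pc3: +8 =744
r70=1000110 pc3: +8 =752
r71=1000111 pc4: +16 =768
r72=1001000 pc2: +4 =772
r73=1001001 pc3: +8 =780
r74=1001010 pc3: +8 =788
r75=1001011 pc4: +16 =804
r76=1001100 pc3: +8 =812
r77=1001101 pc4: +16 =828
r78=1001110 pc4: +16 =844
r79=1001111 pc5: +32 =876
r80=1010000 pc2: +4 =880
r81=1010001 pc3: +8 =888
r82=1010010 pc3: +8 =896
r83=1010011 pc4: +16 =912
r84=1010100 pc3: +8 =920
r85=1010101 pc4: +16 =936
r86=1010110 pc4: +16 =952
r87=1010111 pc5: +32 =984
r88=1011000 pc3: +8 =992
r89=1011001 pc4: +16 =1008
r90=1011010 pc4: +16 =1024
r91=1011011 pc5: +32 =1056
r92=1011100 pc4: +16 =1072
r93=1011101 pc5: +32 =1104
r94=1011110 pc5: +32 =1136
r95=1011111 pc6: +64 =1200
r96=1100000 pc2: +4 =1204
r97=1100001 pc3: +8 =1212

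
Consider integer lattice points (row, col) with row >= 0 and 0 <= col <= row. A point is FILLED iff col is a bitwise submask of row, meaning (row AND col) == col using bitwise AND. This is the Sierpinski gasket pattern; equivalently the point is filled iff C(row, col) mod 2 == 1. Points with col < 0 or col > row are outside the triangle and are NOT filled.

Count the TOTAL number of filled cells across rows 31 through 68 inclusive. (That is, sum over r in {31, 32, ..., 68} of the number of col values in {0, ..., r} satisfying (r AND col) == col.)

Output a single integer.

r31=11111 pc5: +32 =32
r32=100000 pc1: +2 =34
r33=100001 pc2: +4 =38
r34=100010 pc2: +4 =42
r35=100011 pc3: +8 =50
r36=100100 pc2: +4 =54
r37=100101 pc3: +8 =62
r38=100110 pc3: +8 =70
r39=100111 pc4: +16 =86
r40=101000 pc2: +4 =90
r41=101001 pc3: +8 =98
r42=101010 pc3: +8 =106
r43=101011 pc4: +16 =122
r44=101100 pc3: +8 =130
r45=101101 pc4: +16 =146
r46=101110 pc4: +16 =162
r47=101111 pc5: +32 =194
r48=110000 pc2: +4 =198
r49=110001 pc3: +8 =206
r50=110010 pc3: +8 =214
r51=110011 pc4: +16 =230
r52=110100 pc3: +8 =238
r53=110101 pc4: +16 =254
r54=110110 pc4: +16 =270
r55=110111 pc5: +32 =302
r56=111000 pc3: +8 =310
r57=111001 pc4: +16 =326
r58=111010 pc4: +16 =342
r59=111011 pc5: +32 =374
r60=111100 pc4: +16 =390
r61=111101 pc5: +32 =422
r62=111110 pc5: +32 =454
r63=111111 pc6: +64 =518
r64=1000000 pc1: +2 =520
r65=1000001 pc2: +4 =524
r66=1000010 pc2: +4 =528
r67=1000011 pc3: +8 =536
r68=1000100 pc2: +4 =540

Answer: 540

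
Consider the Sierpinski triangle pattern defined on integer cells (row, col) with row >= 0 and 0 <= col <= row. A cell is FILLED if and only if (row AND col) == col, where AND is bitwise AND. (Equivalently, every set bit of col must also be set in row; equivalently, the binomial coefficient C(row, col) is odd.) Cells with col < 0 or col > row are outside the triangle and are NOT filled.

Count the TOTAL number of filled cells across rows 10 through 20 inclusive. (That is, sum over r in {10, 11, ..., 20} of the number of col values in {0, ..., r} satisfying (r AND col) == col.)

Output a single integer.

Answer: 70

Derivation:
r10=1010 pc2: +4 =4
r11=1011 pc3: +8 =12
r12=1100 pc2: +4 =16
r13=1101 pc3: +8 =24
r14=1110 pc3: +8 =32
r15=1111 pc4: +16 =48
r16=10000 pc1: +2 =50
r17=10001 pc2: +4 =54
r18=10010 pc2: +4 =58
r19=10011 pc3: +8 =66
r20=10100 pc2: +4 =70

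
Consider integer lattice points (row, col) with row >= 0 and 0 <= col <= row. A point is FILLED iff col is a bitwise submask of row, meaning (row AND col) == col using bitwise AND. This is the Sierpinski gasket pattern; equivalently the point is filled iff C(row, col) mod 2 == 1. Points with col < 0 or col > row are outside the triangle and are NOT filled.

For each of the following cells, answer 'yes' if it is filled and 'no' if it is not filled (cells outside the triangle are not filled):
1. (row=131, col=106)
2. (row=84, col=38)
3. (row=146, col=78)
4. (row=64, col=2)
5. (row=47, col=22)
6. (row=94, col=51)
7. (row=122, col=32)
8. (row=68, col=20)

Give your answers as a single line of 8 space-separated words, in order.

(131,106): row=0b10000011, col=0b1101010, row AND col = 0b10 = 2; 2 != 106 -> empty
(84,38): row=0b1010100, col=0b100110, row AND col = 0b100 = 4; 4 != 38 -> empty
(146,78): row=0b10010010, col=0b1001110, row AND col = 0b10 = 2; 2 != 78 -> empty
(64,2): row=0b1000000, col=0b10, row AND col = 0b0 = 0; 0 != 2 -> empty
(47,22): row=0b101111, col=0b10110, row AND col = 0b110 = 6; 6 != 22 -> empty
(94,51): row=0b1011110, col=0b110011, row AND col = 0b10010 = 18; 18 != 51 -> empty
(122,32): row=0b1111010, col=0b100000, row AND col = 0b100000 = 32; 32 == 32 -> filled
(68,20): row=0b1000100, col=0b10100, row AND col = 0b100 = 4; 4 != 20 -> empty

Answer: no no no no no no yes no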